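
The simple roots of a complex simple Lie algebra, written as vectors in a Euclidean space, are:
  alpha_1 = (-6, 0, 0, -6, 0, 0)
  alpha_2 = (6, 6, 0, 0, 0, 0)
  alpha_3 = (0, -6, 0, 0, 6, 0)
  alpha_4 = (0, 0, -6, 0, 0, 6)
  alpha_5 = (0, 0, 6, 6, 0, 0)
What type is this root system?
Compute the Cartan integers a_ij = 2(alpha_i, alpha_j)/(alpha_j, alpha_j); the resulting 5x5 Cartan matrix is
[[2, -1, 0, 0, -1], [-1, 2, -1, 0, 0], [0, -1, 2, 0, 0], [0, 0, 0, 2, -1], [-1, 0, 0, -1, 2]].
All simple roots have the same length, so the diagram is simply laced. The associated Dynkin diagram is a chain of 5 nodes with single edges (A_5), so the type is A_5 (the algebra sl(6)).

A_5 (sl(6))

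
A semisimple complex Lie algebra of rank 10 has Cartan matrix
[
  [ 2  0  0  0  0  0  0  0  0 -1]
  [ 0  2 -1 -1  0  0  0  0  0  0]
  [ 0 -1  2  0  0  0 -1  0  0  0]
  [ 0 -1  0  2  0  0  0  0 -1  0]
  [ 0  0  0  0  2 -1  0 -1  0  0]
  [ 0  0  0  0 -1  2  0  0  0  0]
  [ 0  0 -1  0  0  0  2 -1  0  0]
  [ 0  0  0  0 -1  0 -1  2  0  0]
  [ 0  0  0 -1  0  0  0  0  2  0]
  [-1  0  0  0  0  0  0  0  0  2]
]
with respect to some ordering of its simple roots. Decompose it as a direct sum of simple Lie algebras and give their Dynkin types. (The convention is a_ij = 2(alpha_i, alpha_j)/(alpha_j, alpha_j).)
A2 + A8

The diagram associated to this matrix has two connected components: the simple roots {alpha_1, alpha_10} form a chain of 2 nodes with single edges (A_2), and {alpha_2, alpha_3, alpha_4, alpha_5, alpha_6, alpha_7, alpha_8, alpha_9} form a chain of 8 nodes with single edges (A_8). A semisimple Lie algebra decomposes uniquely as the direct sum of simple ideals, one per connected component of its Dynkin diagram, so g ≅ A_2 ⊕ A_8 (dimension 8 + 80 = 88).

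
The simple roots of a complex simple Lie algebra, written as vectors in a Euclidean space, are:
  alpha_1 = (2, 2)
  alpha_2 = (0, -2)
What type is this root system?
type B_2

Compute the Cartan integers a_ij = 2(alpha_i, alpha_j)/(alpha_j, alpha_j); the resulting 2x2 Cartan matrix is
[[2, -2], [-1, 2]].
The roots have two lengths (squared-length ratio 2:1); the short ones are alpha_{2}. The associated Dynkin diagram is a chain of 2 nodes with a double edge at one end; the terminal node there is the unique short simple root (B_2), so the type is B_2 (the algebra so(5)).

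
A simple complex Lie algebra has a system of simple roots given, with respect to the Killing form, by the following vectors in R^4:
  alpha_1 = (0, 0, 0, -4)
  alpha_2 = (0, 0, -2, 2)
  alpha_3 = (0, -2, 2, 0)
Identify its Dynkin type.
C_3

Compute the Cartan integers a_ij = 2(alpha_i, alpha_j)/(alpha_j, alpha_j); the resulting 3x3 Cartan matrix is
[[2, -2, 0], [-1, 2, -1], [0, -1, 2]].
The roots have two lengths (squared-length ratio 2:1); the short ones are alpha_{2,3}. The associated Dynkin diagram is a chain of 3 nodes with a double edge at one end; the terminal node there is the unique long simple root (C_3), so the type is C_3 (the algebra sp(6)).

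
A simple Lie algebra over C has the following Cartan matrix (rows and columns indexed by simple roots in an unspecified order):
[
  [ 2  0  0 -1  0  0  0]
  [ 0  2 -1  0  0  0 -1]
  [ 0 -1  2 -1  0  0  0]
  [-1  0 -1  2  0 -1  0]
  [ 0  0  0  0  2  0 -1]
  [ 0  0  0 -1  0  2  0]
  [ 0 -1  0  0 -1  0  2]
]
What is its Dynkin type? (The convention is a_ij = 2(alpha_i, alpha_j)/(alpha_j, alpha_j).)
D_7

The matrix has rank 7 with 2's on the diagonal. Reading the off-diagonal entries as Dynkin edges (a single edge where a_ij = a_ji = -1; a double or triple edge where a_ij * a_ji = 2 or 3), the diagram is a chain of 5 nodes with a fork of two nodes at one end (D_7). One simple-root ordering that puts it in standard form is (alpha_5, alpha_7, alpha_2, alpha_3, alpha_4, alpha_6, alpha_1). So the algebra is type D_7, i.e. so(14).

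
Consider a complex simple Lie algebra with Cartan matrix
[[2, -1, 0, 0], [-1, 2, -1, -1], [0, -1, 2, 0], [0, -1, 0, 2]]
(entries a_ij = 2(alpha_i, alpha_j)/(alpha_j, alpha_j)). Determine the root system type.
D4

The matrix has rank 4 with 2's on the diagonal. Reading the off-diagonal entries as Dynkin edges (a single edge where a_ij = a_ji = -1; a double or triple edge where a_ij * a_ji = 2 or 3), the diagram is a chain of 2 nodes with a fork of two nodes at one end (D_4). One simple-root ordering that puts it in standard form is (alpha_1, alpha_2, alpha_3, alpha_4). So the algebra is type D_4, i.e. so(8).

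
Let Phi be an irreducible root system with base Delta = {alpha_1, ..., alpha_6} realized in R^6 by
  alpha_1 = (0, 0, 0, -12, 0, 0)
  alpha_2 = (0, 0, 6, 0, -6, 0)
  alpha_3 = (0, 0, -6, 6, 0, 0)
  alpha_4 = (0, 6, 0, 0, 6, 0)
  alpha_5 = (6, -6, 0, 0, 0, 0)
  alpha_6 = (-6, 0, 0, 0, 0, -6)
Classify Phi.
C_6 (sp(12))

Compute the Cartan integers a_ij = 2(alpha_i, alpha_j)/(alpha_j, alpha_j); the resulting 6x6 Cartan matrix is
[[2, 0, -2, 0, 0, 0], [0, 2, -1, -1, 0, 0], [-1, -1, 2, 0, 0, 0], [0, -1, 0, 2, -1, 0], [0, 0, 0, -1, 2, -1], [0, 0, 0, 0, -1, 2]].
The roots have two lengths (squared-length ratio 2:1); the short ones are alpha_{2,3,4,5,6}. The associated Dynkin diagram is a chain of 6 nodes with a double edge at one end; the terminal node there is the unique long simple root (C_6), so the type is C_6 (the algebra sp(12)).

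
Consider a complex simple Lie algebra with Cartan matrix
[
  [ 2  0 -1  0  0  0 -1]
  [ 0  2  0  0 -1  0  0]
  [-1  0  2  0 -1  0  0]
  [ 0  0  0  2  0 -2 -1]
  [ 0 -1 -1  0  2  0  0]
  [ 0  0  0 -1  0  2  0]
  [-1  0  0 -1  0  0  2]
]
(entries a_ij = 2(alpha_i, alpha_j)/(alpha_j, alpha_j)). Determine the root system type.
B_7

The matrix has rank 7 with 2's on the diagonal. Reading the off-diagonal entries as Dynkin edges (a single edge where a_ij = a_ji = -1; a double or triple edge where a_ij * a_ji = 2 or 3), the diagram is a chain of 7 nodes with a double edge at one end; the terminal node there is the unique short simple root (B_7). One simple-root ordering that puts it in standard form is (alpha_2, alpha_5, alpha_3, alpha_1, alpha_7, alpha_4, alpha_6). So the algebra is type B_7, i.e. so(15).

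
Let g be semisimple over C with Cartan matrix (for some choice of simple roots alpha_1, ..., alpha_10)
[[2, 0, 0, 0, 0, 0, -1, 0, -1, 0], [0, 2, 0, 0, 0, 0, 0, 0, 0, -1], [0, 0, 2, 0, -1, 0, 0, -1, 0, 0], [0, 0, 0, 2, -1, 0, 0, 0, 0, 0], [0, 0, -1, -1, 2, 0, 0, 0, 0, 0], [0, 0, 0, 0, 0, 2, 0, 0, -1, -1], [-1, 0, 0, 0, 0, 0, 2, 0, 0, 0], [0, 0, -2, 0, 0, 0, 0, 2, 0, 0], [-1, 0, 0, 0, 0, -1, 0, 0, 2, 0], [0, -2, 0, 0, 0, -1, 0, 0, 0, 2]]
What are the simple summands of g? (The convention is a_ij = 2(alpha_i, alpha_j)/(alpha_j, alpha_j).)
type B_6 ⊕ type C_4

The diagram associated to this matrix has two connected components: the simple roots {alpha_1, alpha_2, alpha_6, alpha_7, alpha_9, alpha_10} form a chain of 6 nodes with a double edge at one end; the terminal node there is the unique short simple root (B_6), and {alpha_3, alpha_4, alpha_5, alpha_8} form a chain of 4 nodes with a double edge at one end; the terminal node there is the unique long simple root (C_4). A semisimple Lie algebra decomposes uniquely as the direct sum of simple ideals, one per connected component of its Dynkin diagram, so g ≅ B_6 ⊕ C_4 (dimension 78 + 36 = 114).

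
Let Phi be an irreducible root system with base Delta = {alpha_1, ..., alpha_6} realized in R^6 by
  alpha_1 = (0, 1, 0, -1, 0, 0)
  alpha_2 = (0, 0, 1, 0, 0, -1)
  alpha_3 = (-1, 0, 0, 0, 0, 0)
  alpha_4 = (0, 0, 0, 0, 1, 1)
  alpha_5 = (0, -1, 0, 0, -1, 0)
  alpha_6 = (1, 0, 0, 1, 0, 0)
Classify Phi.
B_6

Compute the Cartan integers a_ij = 2(alpha_i, alpha_j)/(alpha_j, alpha_j); the resulting 6x6 Cartan matrix is
[[2, 0, 0, 0, -1, -1], [0, 2, 0, -1, 0, 0], [0, 0, 2, 0, 0, -1], [0, -1, 0, 2, -1, 0], [-1, 0, 0, -1, 2, 0], [-1, 0, -2, 0, 0, 2]].
The roots have two lengths (squared-length ratio 2:1); the short ones are alpha_{3}. The associated Dynkin diagram is a chain of 6 nodes with a double edge at one end; the terminal node there is the unique short simple root (B_6), so the type is B_6 (the algebra so(13)).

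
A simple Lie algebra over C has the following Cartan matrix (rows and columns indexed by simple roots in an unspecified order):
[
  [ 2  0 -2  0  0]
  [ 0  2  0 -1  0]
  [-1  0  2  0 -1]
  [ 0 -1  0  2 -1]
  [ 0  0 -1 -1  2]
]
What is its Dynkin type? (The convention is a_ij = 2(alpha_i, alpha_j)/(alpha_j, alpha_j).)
type C_5

The matrix has rank 5 with 2's on the diagonal. Reading the off-diagonal entries as Dynkin edges (a single edge where a_ij = a_ji = -1; a double or triple edge where a_ij * a_ji = 2 or 3), the diagram is a chain of 5 nodes with a double edge at one end; the terminal node there is the unique long simple root (C_5). One simple-root ordering that puts it in standard form is (alpha_2, alpha_4, alpha_5, alpha_3, alpha_1). So the algebra is type C_5, i.e. sp(10).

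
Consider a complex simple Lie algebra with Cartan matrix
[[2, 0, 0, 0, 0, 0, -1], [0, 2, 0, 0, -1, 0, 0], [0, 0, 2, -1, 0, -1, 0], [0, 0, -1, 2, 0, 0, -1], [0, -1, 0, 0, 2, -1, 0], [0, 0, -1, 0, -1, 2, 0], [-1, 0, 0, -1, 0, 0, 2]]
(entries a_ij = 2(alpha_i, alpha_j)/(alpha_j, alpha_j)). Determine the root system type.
The matrix has rank 7 with 2's on the diagonal. Reading the off-diagonal entries as Dynkin edges (a single edge where a_ij = a_ji = -1; a double or triple edge where a_ij * a_ji = 2 or 3), the diagram is a chain of 7 nodes with single edges (A_7). One simple-root ordering that puts it in standard form is (alpha_2, alpha_5, alpha_6, alpha_3, alpha_4, alpha_7, alpha_1). So the algebra is type A_7, i.e. sl(8).

type A_7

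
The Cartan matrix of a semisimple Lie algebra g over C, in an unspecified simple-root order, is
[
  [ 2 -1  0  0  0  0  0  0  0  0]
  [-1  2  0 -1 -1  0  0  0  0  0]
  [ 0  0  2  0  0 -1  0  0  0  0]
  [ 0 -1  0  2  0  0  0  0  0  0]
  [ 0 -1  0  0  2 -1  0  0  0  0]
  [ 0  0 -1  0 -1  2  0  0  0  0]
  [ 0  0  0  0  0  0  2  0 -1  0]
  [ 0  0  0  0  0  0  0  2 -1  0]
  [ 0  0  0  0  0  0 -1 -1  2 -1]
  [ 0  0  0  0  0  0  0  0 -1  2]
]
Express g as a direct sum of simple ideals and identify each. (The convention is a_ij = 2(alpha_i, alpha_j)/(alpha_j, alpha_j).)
type D_4 + type D_6

The diagram associated to this matrix has two connected components: the simple roots {alpha_7, alpha_8, alpha_9, alpha_10} form a chain of 2 nodes with a fork of two nodes at one end (D_4), and {alpha_1, alpha_2, alpha_3, alpha_4, alpha_5, alpha_6} form a chain of 4 nodes with a fork of two nodes at one end (D_6). A semisimple Lie algebra decomposes uniquely as the direct sum of simple ideals, one per connected component of its Dynkin diagram, so g ≅ D_4 ⊕ D_6 (dimension 28 + 66 = 94).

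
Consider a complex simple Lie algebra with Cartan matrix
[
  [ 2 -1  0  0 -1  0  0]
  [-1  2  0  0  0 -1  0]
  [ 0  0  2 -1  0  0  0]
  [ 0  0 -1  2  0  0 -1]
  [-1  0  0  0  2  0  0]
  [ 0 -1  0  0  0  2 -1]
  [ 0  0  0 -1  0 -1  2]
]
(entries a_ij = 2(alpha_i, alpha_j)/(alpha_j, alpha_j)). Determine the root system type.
The matrix has rank 7 with 2's on the diagonal. Reading the off-diagonal entries as Dynkin edges (a single edge where a_ij = a_ji = -1; a double or triple edge where a_ij * a_ji = 2 or 3), the diagram is a chain of 7 nodes with single edges (A_7). One simple-root ordering that puts it in standard form is (alpha_5, alpha_1, alpha_2, alpha_6, alpha_7, alpha_4, alpha_3). So the algebra is type A_7, i.e. sl(8).

A7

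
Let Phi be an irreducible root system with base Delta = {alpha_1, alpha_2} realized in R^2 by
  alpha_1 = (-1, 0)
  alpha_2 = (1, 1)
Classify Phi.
Compute the Cartan integers a_ij = 2(alpha_i, alpha_j)/(alpha_j, alpha_j); the resulting 2x2 Cartan matrix is
[[2, -1], [-2, 2]].
The roots have two lengths (squared-length ratio 2:1); the short ones are alpha_{1}. The associated Dynkin diagram is a chain of 2 nodes with a double edge at one end; the terminal node there is the unique short simple root (B_2), so the type is B_2 (the algebra so(5)).

B_2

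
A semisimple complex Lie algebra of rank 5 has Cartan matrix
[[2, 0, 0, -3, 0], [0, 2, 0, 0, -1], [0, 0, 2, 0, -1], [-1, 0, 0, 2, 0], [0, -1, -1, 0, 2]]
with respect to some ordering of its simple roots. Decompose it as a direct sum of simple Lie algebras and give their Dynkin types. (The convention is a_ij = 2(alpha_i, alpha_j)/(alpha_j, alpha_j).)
The diagram associated to this matrix has two connected components: the simple roots {alpha_2, alpha_3, alpha_5} form a chain of 3 nodes with single edges (A_3), and {alpha_1, alpha_4} form two nodes joined by a triple edge (G_2). A semisimple Lie algebra decomposes uniquely as the direct sum of simple ideals, one per connected component of its Dynkin diagram, so g ≅ A_3 ⊕ G_2 (dimension 15 + 14 = 29).

A_3 (sl(4)) ⊕ G_2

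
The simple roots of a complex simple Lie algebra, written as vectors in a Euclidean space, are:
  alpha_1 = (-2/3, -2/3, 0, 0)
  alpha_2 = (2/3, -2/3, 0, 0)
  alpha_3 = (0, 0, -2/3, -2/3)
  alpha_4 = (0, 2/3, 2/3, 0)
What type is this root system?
D_4 (so(8))

Compute the Cartan integers a_ij = 2(alpha_i, alpha_j)/(alpha_j, alpha_j); the resulting 4x4 Cartan matrix is
[[2, 0, 0, -1], [0, 2, 0, -1], [0, 0, 2, -1], [-1, -1, -1, 2]].
All simple roots have the same length, so the diagram is simply laced. The associated Dynkin diagram is a chain of 2 nodes with a fork of two nodes at one end (D_4), so the type is D_4 (the algebra so(8)).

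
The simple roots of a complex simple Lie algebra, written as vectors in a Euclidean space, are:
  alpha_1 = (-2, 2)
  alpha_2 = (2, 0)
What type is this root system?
B_2 (so(5))

Compute the Cartan integers a_ij = 2(alpha_i, alpha_j)/(alpha_j, alpha_j); the resulting 2x2 Cartan matrix is
[[2, -2], [-1, 2]].
The roots have two lengths (squared-length ratio 2:1); the short ones are alpha_{2}. The associated Dynkin diagram is a chain of 2 nodes with a double edge at one end; the terminal node there is the unique short simple root (B_2), so the type is B_2 (the algebra so(5)).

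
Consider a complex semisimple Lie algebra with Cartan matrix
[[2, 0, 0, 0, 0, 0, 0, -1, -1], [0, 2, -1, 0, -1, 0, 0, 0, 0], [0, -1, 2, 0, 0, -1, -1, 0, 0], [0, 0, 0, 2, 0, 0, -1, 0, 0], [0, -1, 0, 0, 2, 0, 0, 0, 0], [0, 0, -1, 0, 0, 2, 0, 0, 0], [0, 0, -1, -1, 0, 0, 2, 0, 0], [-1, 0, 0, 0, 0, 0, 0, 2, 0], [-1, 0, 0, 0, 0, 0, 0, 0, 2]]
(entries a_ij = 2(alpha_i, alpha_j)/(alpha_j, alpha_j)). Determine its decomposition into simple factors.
A_3 ⊕ E_6

The diagram associated to this matrix has two connected components: the simple roots {alpha_1, alpha_8, alpha_9} form a chain of 3 nodes with single edges (A_3), and {alpha_2, alpha_3, alpha_4, alpha_5, alpha_6, alpha_7} form a chain of 5 nodes with one extra node attached to the third node from one end (E_6). A semisimple Lie algebra decomposes uniquely as the direct sum of simple ideals, one per connected component of its Dynkin diagram, so g ≅ A_3 ⊕ E_6 (dimension 15 + 78 = 93).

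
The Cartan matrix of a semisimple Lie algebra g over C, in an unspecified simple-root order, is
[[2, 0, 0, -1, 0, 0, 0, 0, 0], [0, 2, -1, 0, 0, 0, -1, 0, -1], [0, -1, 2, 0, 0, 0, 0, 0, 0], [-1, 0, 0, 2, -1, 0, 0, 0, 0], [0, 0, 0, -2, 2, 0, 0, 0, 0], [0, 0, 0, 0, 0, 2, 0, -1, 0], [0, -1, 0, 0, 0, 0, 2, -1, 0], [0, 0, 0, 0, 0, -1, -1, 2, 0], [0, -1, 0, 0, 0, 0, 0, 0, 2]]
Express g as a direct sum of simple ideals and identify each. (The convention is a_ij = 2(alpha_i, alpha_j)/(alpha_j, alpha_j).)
type C_3 ⊕ type D_6

The diagram associated to this matrix has two connected components: the simple roots {alpha_1, alpha_4, alpha_5} form a chain of 3 nodes with a double edge at one end; the terminal node there is the unique long simple root (C_3), and {alpha_2, alpha_3, alpha_6, alpha_7, alpha_8, alpha_9} form a chain of 4 nodes with a fork of two nodes at one end (D_6). A semisimple Lie algebra decomposes uniquely as the direct sum of simple ideals, one per connected component of its Dynkin diagram, so g ≅ C_3 ⊕ D_6 (dimension 21 + 66 = 87).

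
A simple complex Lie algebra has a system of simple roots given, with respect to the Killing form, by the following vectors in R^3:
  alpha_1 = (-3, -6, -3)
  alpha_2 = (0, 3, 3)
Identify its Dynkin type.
G2

Compute the Cartan integers a_ij = 2(alpha_i, alpha_j)/(alpha_j, alpha_j); the resulting 2x2 Cartan matrix is
[[2, -3], [-1, 2]].
The roots have two lengths (squared-length ratio 3:1); the short ones are alpha_{2}. The associated Dynkin diagram is two nodes joined by a triple edge (G_2), so the type is G_2.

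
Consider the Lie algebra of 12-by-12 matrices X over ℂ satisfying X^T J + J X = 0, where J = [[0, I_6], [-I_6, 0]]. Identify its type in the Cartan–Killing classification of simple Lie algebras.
This is sp(12), which has dimension 12(12+1)/2 = 78 and rank 12/2 = 6. In the classification of classical Lie algebras, the symplectic algebra sp(2n) has type C_n; here n = 6, so the Dynkin diagram is a chain of 6 nodes with a double edge at one end; the terminal node there is the unique long simple root (C_6). Hence the type is C_6.

C6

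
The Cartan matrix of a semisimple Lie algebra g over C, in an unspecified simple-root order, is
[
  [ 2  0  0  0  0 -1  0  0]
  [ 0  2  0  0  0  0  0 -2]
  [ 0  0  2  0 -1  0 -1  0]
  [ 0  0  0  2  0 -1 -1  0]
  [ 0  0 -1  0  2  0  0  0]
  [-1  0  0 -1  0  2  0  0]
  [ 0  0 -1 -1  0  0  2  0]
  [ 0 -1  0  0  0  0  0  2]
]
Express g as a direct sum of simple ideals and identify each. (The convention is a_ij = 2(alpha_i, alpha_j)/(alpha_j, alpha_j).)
The diagram associated to this matrix has two connected components: the simple roots {alpha_1, alpha_3, alpha_4, alpha_5, alpha_6, alpha_7} form a chain of 6 nodes with single edges (A_6), and {alpha_2, alpha_8} form a chain of 2 nodes with a double edge at one end; the terminal node there is the unique short simple root (B_2). A semisimple Lie algebra decomposes uniquely as the direct sum of simple ideals, one per connected component of its Dynkin diagram, so g ≅ A_6 ⊕ B_2 (dimension 48 + 10 = 58).

type A_6 + type B_2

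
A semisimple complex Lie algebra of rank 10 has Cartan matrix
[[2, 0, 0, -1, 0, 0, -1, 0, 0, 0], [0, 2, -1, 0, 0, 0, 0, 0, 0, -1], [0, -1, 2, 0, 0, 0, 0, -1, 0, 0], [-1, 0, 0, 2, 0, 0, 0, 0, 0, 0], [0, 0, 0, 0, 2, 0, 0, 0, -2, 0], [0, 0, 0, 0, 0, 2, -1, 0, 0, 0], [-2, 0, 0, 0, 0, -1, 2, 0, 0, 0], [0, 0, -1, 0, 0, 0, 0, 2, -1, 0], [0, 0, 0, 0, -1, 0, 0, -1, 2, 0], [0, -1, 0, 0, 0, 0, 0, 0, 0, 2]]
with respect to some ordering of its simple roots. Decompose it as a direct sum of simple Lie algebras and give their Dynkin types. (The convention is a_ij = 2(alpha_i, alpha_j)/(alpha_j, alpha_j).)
C_6 ⊕ F_4

The diagram associated to this matrix has two connected components: the simple roots {alpha_2, alpha_3, alpha_5, alpha_8, alpha_9, alpha_10} form a chain of 6 nodes with a double edge at one end; the terminal node there is the unique long simple root (C_6), and {alpha_1, alpha_4, alpha_6, alpha_7} form a chain of 4 nodes with a double edge between the middle two (F_4). A semisimple Lie algebra decomposes uniquely as the direct sum of simple ideals, one per connected component of its Dynkin diagram, so g ≅ C_6 ⊕ F_4 (dimension 78 + 52 = 130).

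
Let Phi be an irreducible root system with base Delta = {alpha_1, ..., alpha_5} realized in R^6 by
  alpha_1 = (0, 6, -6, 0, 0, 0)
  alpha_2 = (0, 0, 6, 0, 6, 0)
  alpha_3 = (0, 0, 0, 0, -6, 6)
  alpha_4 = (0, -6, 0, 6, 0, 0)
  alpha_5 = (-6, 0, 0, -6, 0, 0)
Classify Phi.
A_5 (sl(6))

Compute the Cartan integers a_ij = 2(alpha_i, alpha_j)/(alpha_j, alpha_j); the resulting 5x5 Cartan matrix is
[[2, -1, 0, -1, 0], [-1, 2, -1, 0, 0], [0, -1, 2, 0, 0], [-1, 0, 0, 2, -1], [0, 0, 0, -1, 2]].
All simple roots have the same length, so the diagram is simply laced. The associated Dynkin diagram is a chain of 5 nodes with single edges (A_5), so the type is A_5 (the algebra sl(6)).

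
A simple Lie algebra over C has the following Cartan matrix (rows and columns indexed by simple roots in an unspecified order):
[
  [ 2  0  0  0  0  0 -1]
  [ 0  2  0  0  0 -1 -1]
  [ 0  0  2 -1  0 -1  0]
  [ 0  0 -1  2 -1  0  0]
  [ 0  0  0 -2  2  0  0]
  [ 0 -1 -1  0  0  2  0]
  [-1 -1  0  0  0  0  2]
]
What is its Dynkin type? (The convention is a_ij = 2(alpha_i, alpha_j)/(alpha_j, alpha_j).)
C7

The matrix has rank 7 with 2's on the diagonal. Reading the off-diagonal entries as Dynkin edges (a single edge where a_ij = a_ji = -1; a double or triple edge where a_ij * a_ji = 2 or 3), the diagram is a chain of 7 nodes with a double edge at one end; the terminal node there is the unique long simple root (C_7). One simple-root ordering that puts it in standard form is (alpha_1, alpha_7, alpha_2, alpha_6, alpha_3, alpha_4, alpha_5). So the algebra is type C_7, i.e. sp(14).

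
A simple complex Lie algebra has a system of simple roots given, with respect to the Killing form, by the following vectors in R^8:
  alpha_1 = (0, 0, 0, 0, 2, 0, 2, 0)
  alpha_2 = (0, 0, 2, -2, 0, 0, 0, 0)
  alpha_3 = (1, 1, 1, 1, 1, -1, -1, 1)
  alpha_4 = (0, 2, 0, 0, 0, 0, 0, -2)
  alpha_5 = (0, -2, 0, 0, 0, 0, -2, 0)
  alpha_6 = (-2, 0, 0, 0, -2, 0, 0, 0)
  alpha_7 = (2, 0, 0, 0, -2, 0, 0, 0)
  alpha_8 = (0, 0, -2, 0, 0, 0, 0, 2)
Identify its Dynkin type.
E8

Compute the Cartan integers a_ij = 2(alpha_i, alpha_j)/(alpha_j, alpha_j); the resulting 8x8 Cartan matrix is
[[2, 0, 0, 0, -1, -1, -1, 0], [0, 2, 0, 0, 0, 0, 0, -1], [0, 0, 2, 0, 0, -1, 0, 0], [0, 0, 0, 2, -1, 0, 0, -1], [-1, 0, 0, -1, 2, 0, 0, 0], [-1, 0, -1, 0, 0, 2, 0, 0], [-1, 0, 0, 0, 0, 0, 2, 0], [0, -1, 0, -1, 0, 0, 0, 2]].
All simple roots have the same length, so the diagram is simply laced. The associated Dynkin diagram is a chain of 7 nodes with one extra node attached to the third node from one end (E_8), so the type is E_8.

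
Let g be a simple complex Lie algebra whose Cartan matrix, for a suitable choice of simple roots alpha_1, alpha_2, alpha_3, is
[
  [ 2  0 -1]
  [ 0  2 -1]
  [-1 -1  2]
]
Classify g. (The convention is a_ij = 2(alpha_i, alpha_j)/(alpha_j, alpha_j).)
A_3 (sl(4))

The matrix has rank 3 with 2's on the diagonal. Reading the off-diagonal entries as Dynkin edges (a single edge where a_ij = a_ji = -1; a double or triple edge where a_ij * a_ji = 2 or 3), the diagram is a chain of 3 nodes with single edges (A_3). One simple-root ordering that puts it in standard form is (alpha_2, alpha_3, alpha_1). So the algebra is type A_3, i.e. sl(4).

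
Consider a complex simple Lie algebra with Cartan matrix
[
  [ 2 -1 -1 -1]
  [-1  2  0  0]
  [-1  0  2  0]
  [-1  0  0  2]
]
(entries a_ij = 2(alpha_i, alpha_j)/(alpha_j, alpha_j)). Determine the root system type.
The matrix has rank 4 with 2's on the diagonal. Reading the off-diagonal entries as Dynkin edges (a single edge where a_ij = a_ji = -1; a double or triple edge where a_ij * a_ji = 2 or 3), the diagram is a chain of 2 nodes with a fork of two nodes at one end (D_4). One simple-root ordering that puts it in standard form is (alpha_3, alpha_1, alpha_2, alpha_4). So the algebra is type D_4, i.e. so(8).

type D_4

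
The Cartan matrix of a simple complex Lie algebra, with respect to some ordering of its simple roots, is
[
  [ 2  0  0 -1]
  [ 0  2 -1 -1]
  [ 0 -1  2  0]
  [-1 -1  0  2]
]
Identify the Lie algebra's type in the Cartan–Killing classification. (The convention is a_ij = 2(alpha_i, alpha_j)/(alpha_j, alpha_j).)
type A_4

The matrix has rank 4 with 2's on the diagonal. Reading the off-diagonal entries as Dynkin edges (a single edge where a_ij = a_ji = -1; a double or triple edge where a_ij * a_ji = 2 or 3), the diagram is a chain of 4 nodes with single edges (A_4). One simple-root ordering that puts it in standard form is (alpha_1, alpha_4, alpha_2, alpha_3). So the algebra is type A_4, i.e. sl(5).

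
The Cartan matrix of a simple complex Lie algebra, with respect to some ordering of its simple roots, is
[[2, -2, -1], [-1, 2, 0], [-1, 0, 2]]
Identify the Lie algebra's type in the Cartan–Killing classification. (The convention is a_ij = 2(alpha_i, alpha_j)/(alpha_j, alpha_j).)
B_3 (so(7))

The matrix has rank 3 with 2's on the diagonal. Reading the off-diagonal entries as Dynkin edges (a single edge where a_ij = a_ji = -1; a double or triple edge where a_ij * a_ji = 2 or 3), the diagram is a chain of 3 nodes with a double edge at one end; the terminal node there is the unique short simple root (B_3). One simple-root ordering that puts it in standard form is (alpha_3, alpha_1, alpha_2). So the algebra is type B_3, i.e. so(7).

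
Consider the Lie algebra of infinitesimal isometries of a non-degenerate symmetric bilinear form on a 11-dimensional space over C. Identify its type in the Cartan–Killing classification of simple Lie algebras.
This is so(11) with 11 odd, which has dimension 11(11-1)/2 = 55 and rank (11-1)/2 = 5. In the classification of classical Lie algebras, the orthogonal algebra so(2n+1) in an odd number of variables has type B_n; here n = 5, so the Dynkin diagram is a chain of 5 nodes with a double edge at one end; the terminal node there is the unique short simple root (B_5). Hence the type is B_5.

B_5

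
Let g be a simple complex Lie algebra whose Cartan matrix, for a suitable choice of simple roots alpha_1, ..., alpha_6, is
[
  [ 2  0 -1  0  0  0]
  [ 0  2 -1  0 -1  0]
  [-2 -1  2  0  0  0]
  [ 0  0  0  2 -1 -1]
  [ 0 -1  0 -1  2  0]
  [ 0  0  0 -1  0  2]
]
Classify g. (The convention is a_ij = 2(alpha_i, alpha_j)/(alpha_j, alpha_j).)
The matrix has rank 6 with 2's on the diagonal. Reading the off-diagonal entries as Dynkin edges (a single edge where a_ij = a_ji = -1; a double or triple edge where a_ij * a_ji = 2 or 3), the diagram is a chain of 6 nodes with a double edge at one end; the terminal node there is the unique short simple root (B_6). One simple-root ordering that puts it in standard form is (alpha_6, alpha_4, alpha_5, alpha_2, alpha_3, alpha_1). So the algebra is type B_6, i.e. so(13).

type B_6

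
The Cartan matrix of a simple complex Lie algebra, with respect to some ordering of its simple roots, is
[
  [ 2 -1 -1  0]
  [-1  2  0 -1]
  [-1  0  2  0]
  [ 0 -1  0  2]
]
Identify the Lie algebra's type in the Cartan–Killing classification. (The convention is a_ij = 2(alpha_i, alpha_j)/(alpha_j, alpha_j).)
type A_4

The matrix has rank 4 with 2's on the diagonal. Reading the off-diagonal entries as Dynkin edges (a single edge where a_ij = a_ji = -1; a double or triple edge where a_ij * a_ji = 2 or 3), the diagram is a chain of 4 nodes with single edges (A_4). One simple-root ordering that puts it in standard form is (alpha_3, alpha_1, alpha_2, alpha_4). So the algebra is type A_4, i.e. sl(5).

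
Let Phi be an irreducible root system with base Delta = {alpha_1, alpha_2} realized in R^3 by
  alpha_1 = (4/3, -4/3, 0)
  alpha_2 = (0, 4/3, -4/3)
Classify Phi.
A_2 (sl(3))

Compute the Cartan integers a_ij = 2(alpha_i, alpha_j)/(alpha_j, alpha_j); the resulting 2x2 Cartan matrix is
[[2, -1], [-1, 2]].
All simple roots have the same length, so the diagram is simply laced. The associated Dynkin diagram is a chain of 2 nodes with single edges (A_2), so the type is A_2 (the algebra sl(3)).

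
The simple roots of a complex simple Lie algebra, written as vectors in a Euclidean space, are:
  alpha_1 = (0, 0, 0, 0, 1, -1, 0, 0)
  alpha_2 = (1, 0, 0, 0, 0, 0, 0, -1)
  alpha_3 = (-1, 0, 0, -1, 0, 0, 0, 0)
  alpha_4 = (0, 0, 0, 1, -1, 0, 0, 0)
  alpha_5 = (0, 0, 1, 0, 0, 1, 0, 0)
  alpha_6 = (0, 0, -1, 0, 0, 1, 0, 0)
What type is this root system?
Compute the Cartan integers a_ij = 2(alpha_i, alpha_j)/(alpha_j, alpha_j); the resulting 6x6 Cartan matrix is
[[2, 0, 0, -1, -1, -1], [0, 2, -1, 0, 0, 0], [0, -1, 2, -1, 0, 0], [-1, 0, -1, 2, 0, 0], [-1, 0, 0, 0, 2, 0], [-1, 0, 0, 0, 0, 2]].
All simple roots have the same length, so the diagram is simply laced. The associated Dynkin diagram is a chain of 4 nodes with a fork of two nodes at one end (D_6), so the type is D_6 (the algebra so(12)).

D_6 (so(12))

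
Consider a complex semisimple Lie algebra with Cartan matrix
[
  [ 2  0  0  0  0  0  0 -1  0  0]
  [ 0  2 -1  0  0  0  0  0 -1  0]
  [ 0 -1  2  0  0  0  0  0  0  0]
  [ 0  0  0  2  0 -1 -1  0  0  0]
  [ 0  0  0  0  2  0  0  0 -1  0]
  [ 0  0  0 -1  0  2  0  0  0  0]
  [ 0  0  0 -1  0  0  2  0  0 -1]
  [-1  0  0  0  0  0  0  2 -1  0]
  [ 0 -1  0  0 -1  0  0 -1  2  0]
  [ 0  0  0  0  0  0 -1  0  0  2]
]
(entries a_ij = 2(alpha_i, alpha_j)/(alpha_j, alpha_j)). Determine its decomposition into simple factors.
The diagram associated to this matrix has two connected components: the simple roots {alpha_4, alpha_6, alpha_7, alpha_10} form a chain of 4 nodes with single edges (A_4), and {alpha_1, alpha_2, alpha_3, alpha_5, alpha_8, alpha_9} form a chain of 5 nodes with one extra node attached to the third node from one end (E_6). A semisimple Lie algebra decomposes uniquely as the direct sum of simple ideals, one per connected component of its Dynkin diagram, so g ≅ A_4 ⊕ E_6 (dimension 24 + 78 = 102).

type A_4 + type E_6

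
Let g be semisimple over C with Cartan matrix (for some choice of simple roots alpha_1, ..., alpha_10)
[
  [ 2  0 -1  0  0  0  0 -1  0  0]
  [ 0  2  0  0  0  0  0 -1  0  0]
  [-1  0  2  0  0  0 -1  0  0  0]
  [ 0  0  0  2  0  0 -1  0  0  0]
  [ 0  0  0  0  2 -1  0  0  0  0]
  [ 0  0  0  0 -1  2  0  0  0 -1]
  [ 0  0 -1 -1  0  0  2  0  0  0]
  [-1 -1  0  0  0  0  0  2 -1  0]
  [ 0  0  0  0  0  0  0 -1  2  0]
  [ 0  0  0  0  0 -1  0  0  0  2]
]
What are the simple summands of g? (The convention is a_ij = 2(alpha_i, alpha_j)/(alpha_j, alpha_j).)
The diagram associated to this matrix has two connected components: the simple roots {alpha_5, alpha_6, alpha_10} form a chain of 3 nodes with single edges (A_3), and {alpha_1, alpha_2, alpha_3, alpha_4, alpha_7, alpha_8, alpha_9} form a chain of 5 nodes with a fork of two nodes at one end (D_7). A semisimple Lie algebra decomposes uniquely as the direct sum of simple ideals, one per connected component of its Dynkin diagram, so g ≅ A_3 ⊕ D_7 (dimension 15 + 91 = 106).

type A_3 + type D_7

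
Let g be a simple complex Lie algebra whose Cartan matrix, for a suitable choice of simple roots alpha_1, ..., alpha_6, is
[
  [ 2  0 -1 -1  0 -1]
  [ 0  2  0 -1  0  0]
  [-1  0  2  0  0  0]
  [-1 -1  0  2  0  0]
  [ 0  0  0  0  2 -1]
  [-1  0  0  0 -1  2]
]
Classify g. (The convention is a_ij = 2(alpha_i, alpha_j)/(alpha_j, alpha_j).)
The matrix has rank 6 with 2's on the diagonal. Reading the off-diagonal entries as Dynkin edges (a single edge where a_ij = a_ji = -1; a double or triple edge where a_ij * a_ji = 2 or 3), the diagram is a chain of 5 nodes with one extra node attached to the third node from one end (E_6). One simple-root ordering that puts it in standard form is (alpha_5, alpha_3, alpha_6, alpha_1, alpha_4, alpha_2). So the algebra is type E_6.

type E_6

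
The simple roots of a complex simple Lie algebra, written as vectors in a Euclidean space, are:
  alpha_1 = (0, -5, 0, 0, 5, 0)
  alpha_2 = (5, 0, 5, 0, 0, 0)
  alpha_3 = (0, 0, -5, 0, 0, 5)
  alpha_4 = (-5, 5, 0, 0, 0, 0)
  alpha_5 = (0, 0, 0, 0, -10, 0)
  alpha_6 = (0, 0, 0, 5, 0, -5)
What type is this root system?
C_6

Compute the Cartan integers a_ij = 2(alpha_i, alpha_j)/(alpha_j, alpha_j); the resulting 6x6 Cartan matrix is
[[2, 0, 0, -1, -1, 0], [0, 2, -1, -1, 0, 0], [0, -1, 2, 0, 0, -1], [-1, -1, 0, 2, 0, 0], [-2, 0, 0, 0, 2, 0], [0, 0, -1, 0, 0, 2]].
The roots have two lengths (squared-length ratio 2:1); the short ones are alpha_{1,2,3,4,6}. The associated Dynkin diagram is a chain of 6 nodes with a double edge at one end; the terminal node there is the unique long simple root (C_6), so the type is C_6 (the algebra sp(12)).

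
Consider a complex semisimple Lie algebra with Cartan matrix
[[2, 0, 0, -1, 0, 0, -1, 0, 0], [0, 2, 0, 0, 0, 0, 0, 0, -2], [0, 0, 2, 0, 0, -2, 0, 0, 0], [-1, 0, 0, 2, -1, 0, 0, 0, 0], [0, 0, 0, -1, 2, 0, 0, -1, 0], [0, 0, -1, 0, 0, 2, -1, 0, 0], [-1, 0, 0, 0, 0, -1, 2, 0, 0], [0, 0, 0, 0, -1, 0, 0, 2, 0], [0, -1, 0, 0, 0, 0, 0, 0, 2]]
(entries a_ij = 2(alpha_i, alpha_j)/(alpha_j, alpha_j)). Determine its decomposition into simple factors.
The diagram associated to this matrix has two connected components: the simple roots {alpha_2, alpha_9} form a chain of 2 nodes with a double edge at one end; the terminal node there is the unique short simple root (B_2), and {alpha_1, alpha_3, alpha_4, alpha_5, alpha_6, alpha_7, alpha_8} form a chain of 7 nodes with a double edge at one end; the terminal node there is the unique long simple root (C_7). A semisimple Lie algebra decomposes uniquely as the direct sum of simple ideals, one per connected component of its Dynkin diagram, so g ≅ B_2 ⊕ C_7 (dimension 10 + 105 = 115).

type B_2 + type C_7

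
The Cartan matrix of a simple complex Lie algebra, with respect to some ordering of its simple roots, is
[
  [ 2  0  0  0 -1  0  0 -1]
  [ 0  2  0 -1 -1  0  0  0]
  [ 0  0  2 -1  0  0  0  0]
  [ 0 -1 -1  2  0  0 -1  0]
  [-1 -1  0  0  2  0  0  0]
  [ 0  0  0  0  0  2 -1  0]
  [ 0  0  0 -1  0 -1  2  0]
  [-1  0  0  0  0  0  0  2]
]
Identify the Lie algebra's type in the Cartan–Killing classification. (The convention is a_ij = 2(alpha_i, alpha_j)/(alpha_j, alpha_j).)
E_8

The matrix has rank 8 with 2's on the diagonal. Reading the off-diagonal entries as Dynkin edges (a single edge where a_ij = a_ji = -1; a double or triple edge where a_ij * a_ji = 2 or 3), the diagram is a chain of 7 nodes with one extra node attached to the third node from one end (E_8). One simple-root ordering that puts it in standard form is (alpha_6, alpha_3, alpha_7, alpha_4, alpha_2, alpha_5, alpha_1, alpha_8). So the algebra is type E_8.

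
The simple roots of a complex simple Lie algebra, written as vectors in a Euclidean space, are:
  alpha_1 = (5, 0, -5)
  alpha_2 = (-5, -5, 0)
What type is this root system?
A2

Compute the Cartan integers a_ij = 2(alpha_i, alpha_j)/(alpha_j, alpha_j); the resulting 2x2 Cartan matrix is
[[2, -1], [-1, 2]].
All simple roots have the same length, so the diagram is simply laced. The associated Dynkin diagram is a chain of 2 nodes with single edges (A_2), so the type is A_2 (the algebra sl(3)).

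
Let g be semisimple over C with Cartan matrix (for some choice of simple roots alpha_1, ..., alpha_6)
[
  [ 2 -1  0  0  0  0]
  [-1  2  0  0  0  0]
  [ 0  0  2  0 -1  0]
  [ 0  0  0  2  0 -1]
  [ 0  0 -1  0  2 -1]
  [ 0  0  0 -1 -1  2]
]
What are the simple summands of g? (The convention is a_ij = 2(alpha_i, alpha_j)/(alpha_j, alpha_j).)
A2 + A4

The diagram associated to this matrix has two connected components: the simple roots {alpha_1, alpha_2} form a chain of 2 nodes with single edges (A_2), and {alpha_3, alpha_4, alpha_5, alpha_6} form a chain of 4 nodes with single edges (A_4). A semisimple Lie algebra decomposes uniquely as the direct sum of simple ideals, one per connected component of its Dynkin diagram, so g ≅ A_2 ⊕ A_4 (dimension 8 + 24 = 32).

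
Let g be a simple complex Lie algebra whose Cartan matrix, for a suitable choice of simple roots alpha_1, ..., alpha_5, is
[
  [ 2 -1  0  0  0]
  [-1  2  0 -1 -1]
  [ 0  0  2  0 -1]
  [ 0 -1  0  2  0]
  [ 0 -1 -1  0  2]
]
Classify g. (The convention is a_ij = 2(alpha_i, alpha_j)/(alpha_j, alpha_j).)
The matrix has rank 5 with 2's on the diagonal. Reading the off-diagonal entries as Dynkin edges (a single edge where a_ij = a_ji = -1; a double or triple edge where a_ij * a_ji = 2 or 3), the diagram is a chain of 3 nodes with a fork of two nodes at one end (D_5). One simple-root ordering that puts it in standard form is (alpha_3, alpha_5, alpha_2, alpha_1, alpha_4). So the algebra is type D_5, i.e. so(10).

D_5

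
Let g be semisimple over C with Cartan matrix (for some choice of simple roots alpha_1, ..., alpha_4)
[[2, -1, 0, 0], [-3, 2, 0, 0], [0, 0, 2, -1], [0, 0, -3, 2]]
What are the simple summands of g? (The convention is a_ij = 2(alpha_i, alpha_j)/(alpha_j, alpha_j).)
G2 + G2

The diagram associated to this matrix has two connected components: the simple roots {alpha_1, alpha_2} form two nodes joined by a triple edge (G_2), and {alpha_3, alpha_4} form two nodes joined by a triple edge (G_2). A semisimple Lie algebra decomposes uniquely as the direct sum of simple ideals, one per connected component of its Dynkin diagram, so g ≅ G_2 ⊕ G_2 (dimension 14 + 14 = 28).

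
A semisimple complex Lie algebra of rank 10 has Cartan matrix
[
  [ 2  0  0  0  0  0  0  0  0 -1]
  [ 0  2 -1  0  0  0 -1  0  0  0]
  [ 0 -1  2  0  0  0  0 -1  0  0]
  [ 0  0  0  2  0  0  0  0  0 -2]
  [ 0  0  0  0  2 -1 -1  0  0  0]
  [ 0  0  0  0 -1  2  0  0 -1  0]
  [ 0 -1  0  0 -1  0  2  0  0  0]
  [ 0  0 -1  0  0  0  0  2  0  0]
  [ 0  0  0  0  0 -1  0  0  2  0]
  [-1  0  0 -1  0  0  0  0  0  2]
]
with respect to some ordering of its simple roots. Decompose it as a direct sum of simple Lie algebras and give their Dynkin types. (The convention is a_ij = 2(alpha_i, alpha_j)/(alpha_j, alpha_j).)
The diagram associated to this matrix has two connected components: the simple roots {alpha_2, alpha_3, alpha_5, alpha_6, alpha_7, alpha_8, alpha_9} form a chain of 7 nodes with single edges (A_7), and {alpha_1, alpha_4, alpha_10} form a chain of 3 nodes with a double edge at one end; the terminal node there is the unique long simple root (C_3). A semisimple Lie algebra decomposes uniquely as the direct sum of simple ideals, one per connected component of its Dynkin diagram, so g ≅ A_7 ⊕ C_3 (dimension 63 + 21 = 84).

A_7 (sl(8)) + C_3 (sp(6))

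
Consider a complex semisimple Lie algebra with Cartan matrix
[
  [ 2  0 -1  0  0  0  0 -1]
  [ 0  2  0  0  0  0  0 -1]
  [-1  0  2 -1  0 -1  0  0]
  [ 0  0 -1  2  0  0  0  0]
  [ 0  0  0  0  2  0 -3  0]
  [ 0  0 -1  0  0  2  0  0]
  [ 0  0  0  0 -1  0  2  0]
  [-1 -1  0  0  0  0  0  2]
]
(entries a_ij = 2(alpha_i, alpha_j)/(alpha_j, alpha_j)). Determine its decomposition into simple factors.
The diagram associated to this matrix has two connected components: the simple roots {alpha_1, alpha_2, alpha_3, alpha_4, alpha_6, alpha_8} form a chain of 4 nodes with a fork of two nodes at one end (D_6), and {alpha_5, alpha_7} form two nodes joined by a triple edge (G_2). A semisimple Lie algebra decomposes uniquely as the direct sum of simple ideals, one per connected component of its Dynkin diagram, so g ≅ D_6 ⊕ G_2 (dimension 66 + 14 = 80).

D_6 (so(12)) + G_2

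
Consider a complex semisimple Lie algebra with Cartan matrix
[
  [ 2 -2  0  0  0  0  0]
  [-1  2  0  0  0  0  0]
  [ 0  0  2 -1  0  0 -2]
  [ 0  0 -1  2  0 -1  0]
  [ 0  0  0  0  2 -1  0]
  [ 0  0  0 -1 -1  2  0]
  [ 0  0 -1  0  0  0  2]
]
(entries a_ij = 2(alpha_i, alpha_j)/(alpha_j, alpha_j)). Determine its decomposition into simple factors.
B_2 (so(5)) ⊕ B_5 (so(11))

The diagram associated to this matrix has two connected components: the simple roots {alpha_1, alpha_2} form a chain of 2 nodes with a double edge at one end; the terminal node there is the unique short simple root (B_2), and {alpha_3, alpha_4, alpha_5, alpha_6, alpha_7} form a chain of 5 nodes with a double edge at one end; the terminal node there is the unique short simple root (B_5). A semisimple Lie algebra decomposes uniquely as the direct sum of simple ideals, one per connected component of its Dynkin diagram, so g ≅ B_2 ⊕ B_5 (dimension 10 + 55 = 65).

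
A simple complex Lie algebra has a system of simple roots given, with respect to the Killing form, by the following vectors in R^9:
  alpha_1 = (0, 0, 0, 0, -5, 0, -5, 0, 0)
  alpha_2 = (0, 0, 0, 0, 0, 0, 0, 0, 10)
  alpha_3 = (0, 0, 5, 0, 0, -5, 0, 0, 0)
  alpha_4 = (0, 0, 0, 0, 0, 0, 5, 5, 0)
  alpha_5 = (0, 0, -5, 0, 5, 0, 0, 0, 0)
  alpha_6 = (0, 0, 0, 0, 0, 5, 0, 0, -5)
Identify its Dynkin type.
Compute the Cartan integers a_ij = 2(alpha_i, alpha_j)/(alpha_j, alpha_j); the resulting 6x6 Cartan matrix is
[[2, 0, 0, -1, -1, 0], [0, 2, 0, 0, 0, -2], [0, 0, 2, 0, -1, -1], [-1, 0, 0, 2, 0, 0], [-1, 0, -1, 0, 2, 0], [0, -1, -1, 0, 0, 2]].
The roots have two lengths (squared-length ratio 2:1); the short ones are alpha_{1,3,4,5,6}. The associated Dynkin diagram is a chain of 6 nodes with a double edge at one end; the terminal node there is the unique long simple root (C_6), so the type is C_6 (the algebra sp(12)).

C6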